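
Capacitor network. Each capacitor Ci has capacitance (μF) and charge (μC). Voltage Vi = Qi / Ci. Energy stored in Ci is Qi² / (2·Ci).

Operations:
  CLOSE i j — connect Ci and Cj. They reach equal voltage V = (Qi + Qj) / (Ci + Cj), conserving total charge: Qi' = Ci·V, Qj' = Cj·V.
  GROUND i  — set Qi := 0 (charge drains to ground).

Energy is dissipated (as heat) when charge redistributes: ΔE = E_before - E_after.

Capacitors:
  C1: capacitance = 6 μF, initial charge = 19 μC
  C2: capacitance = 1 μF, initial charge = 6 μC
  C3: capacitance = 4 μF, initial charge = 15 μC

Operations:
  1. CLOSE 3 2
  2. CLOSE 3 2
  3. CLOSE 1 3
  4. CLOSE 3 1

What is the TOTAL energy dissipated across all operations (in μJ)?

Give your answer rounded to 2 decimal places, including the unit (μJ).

Initial: C1(6μF, Q=19μC, V=3.17V), C2(1μF, Q=6μC, V=6.00V), C3(4μF, Q=15μC, V=3.75V)
Op 1: CLOSE 3-2: Q_total=21.00, C_total=5.00, V=4.20; Q3=16.80, Q2=4.20; dissipated=2.025
Op 2: CLOSE 3-2: Q_total=21.00, C_total=5.00, V=4.20; Q3=16.80, Q2=4.20; dissipated=0.000
Op 3: CLOSE 1-3: Q_total=35.80, C_total=10.00, V=3.58; Q1=21.48, Q3=14.32; dissipated=1.281
Op 4: CLOSE 3-1: Q_total=35.80, C_total=10.00, V=3.58; Q3=14.32, Q1=21.48; dissipated=0.000
Total dissipated: 3.306 μJ

Answer: 3.31 μJ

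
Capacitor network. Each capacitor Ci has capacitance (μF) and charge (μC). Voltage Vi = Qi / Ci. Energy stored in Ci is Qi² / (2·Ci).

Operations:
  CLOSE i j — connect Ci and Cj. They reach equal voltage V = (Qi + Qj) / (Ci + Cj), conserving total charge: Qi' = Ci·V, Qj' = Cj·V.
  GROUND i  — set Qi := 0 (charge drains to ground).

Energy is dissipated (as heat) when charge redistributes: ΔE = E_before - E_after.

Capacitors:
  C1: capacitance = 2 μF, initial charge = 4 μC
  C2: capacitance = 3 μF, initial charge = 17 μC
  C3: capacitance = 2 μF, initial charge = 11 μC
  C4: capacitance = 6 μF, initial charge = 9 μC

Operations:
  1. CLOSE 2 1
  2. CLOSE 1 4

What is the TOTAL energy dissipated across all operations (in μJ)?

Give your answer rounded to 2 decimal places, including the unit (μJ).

Answer: 13.53 μJ

Derivation:
Initial: C1(2μF, Q=4μC, V=2.00V), C2(3μF, Q=17μC, V=5.67V), C3(2μF, Q=11μC, V=5.50V), C4(6μF, Q=9μC, V=1.50V)
Op 1: CLOSE 2-1: Q_total=21.00, C_total=5.00, V=4.20; Q2=12.60, Q1=8.40; dissipated=8.067
Op 2: CLOSE 1-4: Q_total=17.40, C_total=8.00, V=2.17; Q1=4.35, Q4=13.05; dissipated=5.468
Total dissipated: 13.534 μJ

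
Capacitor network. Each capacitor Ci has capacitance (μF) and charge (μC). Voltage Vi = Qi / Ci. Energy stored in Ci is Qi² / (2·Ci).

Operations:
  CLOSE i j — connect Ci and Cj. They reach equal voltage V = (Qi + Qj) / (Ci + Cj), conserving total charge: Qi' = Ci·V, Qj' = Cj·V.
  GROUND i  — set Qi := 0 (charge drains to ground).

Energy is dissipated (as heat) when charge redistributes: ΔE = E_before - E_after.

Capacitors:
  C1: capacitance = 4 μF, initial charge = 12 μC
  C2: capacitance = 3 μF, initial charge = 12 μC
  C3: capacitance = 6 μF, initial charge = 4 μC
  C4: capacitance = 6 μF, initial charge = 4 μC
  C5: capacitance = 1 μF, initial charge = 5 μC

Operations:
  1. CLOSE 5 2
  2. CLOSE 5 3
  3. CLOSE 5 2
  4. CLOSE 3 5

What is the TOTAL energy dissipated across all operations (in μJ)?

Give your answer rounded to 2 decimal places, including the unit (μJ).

Answer: 11.69 μJ

Derivation:
Initial: C1(4μF, Q=12μC, V=3.00V), C2(3μF, Q=12μC, V=4.00V), C3(6μF, Q=4μC, V=0.67V), C4(6μF, Q=4μC, V=0.67V), C5(1μF, Q=5μC, V=5.00V)
Op 1: CLOSE 5-2: Q_total=17.00, C_total=4.00, V=4.25; Q5=4.25, Q2=12.75; dissipated=0.375
Op 2: CLOSE 5-3: Q_total=8.25, C_total=7.00, V=1.18; Q5=1.18, Q3=7.07; dissipated=5.503
Op 3: CLOSE 5-2: Q_total=13.93, C_total=4.00, V=3.48; Q5=3.48, Q2=10.45; dissipated=3.538
Op 4: CLOSE 3-5: Q_total=10.55, C_total=7.00, V=1.51; Q3=9.05, Q5=1.51; dissipated=2.274
Total dissipated: 11.690 μJ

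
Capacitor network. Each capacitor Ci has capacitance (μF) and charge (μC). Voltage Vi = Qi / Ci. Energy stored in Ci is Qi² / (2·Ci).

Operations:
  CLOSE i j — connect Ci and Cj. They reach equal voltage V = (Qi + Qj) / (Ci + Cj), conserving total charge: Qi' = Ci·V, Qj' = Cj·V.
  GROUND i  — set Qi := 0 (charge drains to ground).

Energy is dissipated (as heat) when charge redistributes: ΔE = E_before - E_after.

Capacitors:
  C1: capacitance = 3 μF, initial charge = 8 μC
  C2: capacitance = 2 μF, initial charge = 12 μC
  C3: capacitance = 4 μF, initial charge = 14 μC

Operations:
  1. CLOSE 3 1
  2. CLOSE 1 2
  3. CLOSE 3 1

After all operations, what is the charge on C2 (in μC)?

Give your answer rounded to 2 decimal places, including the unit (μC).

Answer: 8.57 μC

Derivation:
Initial: C1(3μF, Q=8μC, V=2.67V), C2(2μF, Q=12μC, V=6.00V), C3(4μF, Q=14μC, V=3.50V)
Op 1: CLOSE 3-1: Q_total=22.00, C_total=7.00, V=3.14; Q3=12.57, Q1=9.43; dissipated=0.595
Op 2: CLOSE 1-2: Q_total=21.43, C_total=5.00, V=4.29; Q1=12.86, Q2=8.57; dissipated=4.898
Op 3: CLOSE 3-1: Q_total=25.43, C_total=7.00, V=3.63; Q3=14.53, Q1=10.90; dissipated=1.120
Final charges: Q1=10.90, Q2=8.57, Q3=14.53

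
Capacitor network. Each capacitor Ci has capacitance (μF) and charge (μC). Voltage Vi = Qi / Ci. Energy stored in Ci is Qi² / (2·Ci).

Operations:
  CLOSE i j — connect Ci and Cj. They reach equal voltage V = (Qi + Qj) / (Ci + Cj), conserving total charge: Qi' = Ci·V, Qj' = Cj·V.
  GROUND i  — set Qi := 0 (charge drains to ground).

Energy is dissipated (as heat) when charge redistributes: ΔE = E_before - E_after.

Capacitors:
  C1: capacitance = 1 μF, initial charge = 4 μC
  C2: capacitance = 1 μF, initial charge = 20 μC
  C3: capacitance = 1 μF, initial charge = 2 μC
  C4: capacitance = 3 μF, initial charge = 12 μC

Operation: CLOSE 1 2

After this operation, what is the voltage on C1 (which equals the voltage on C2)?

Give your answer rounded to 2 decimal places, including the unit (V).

Initial: C1(1μF, Q=4μC, V=4.00V), C2(1μF, Q=20μC, V=20.00V), C3(1μF, Q=2μC, V=2.00V), C4(3μF, Q=12μC, V=4.00V)
Op 1: CLOSE 1-2: Q_total=24.00, C_total=2.00, V=12.00; Q1=12.00, Q2=12.00; dissipated=64.000

Answer: 12.00 V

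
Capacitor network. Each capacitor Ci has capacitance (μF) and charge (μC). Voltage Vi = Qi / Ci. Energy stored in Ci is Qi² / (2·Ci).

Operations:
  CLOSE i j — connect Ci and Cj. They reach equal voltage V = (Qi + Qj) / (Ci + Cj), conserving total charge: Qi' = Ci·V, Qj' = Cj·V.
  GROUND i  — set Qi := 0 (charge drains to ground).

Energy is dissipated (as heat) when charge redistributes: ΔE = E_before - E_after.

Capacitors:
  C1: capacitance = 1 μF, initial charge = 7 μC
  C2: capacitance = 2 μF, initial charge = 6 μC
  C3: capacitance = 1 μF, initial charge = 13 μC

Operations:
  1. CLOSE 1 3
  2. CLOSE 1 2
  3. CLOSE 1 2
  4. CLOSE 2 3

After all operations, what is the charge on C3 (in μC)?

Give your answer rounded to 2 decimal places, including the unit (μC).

Initial: C1(1μF, Q=7μC, V=7.00V), C2(2μF, Q=6μC, V=3.00V), C3(1μF, Q=13μC, V=13.00V)
Op 1: CLOSE 1-3: Q_total=20.00, C_total=2.00, V=10.00; Q1=10.00, Q3=10.00; dissipated=9.000
Op 2: CLOSE 1-2: Q_total=16.00, C_total=3.00, V=5.33; Q1=5.33, Q2=10.67; dissipated=16.333
Op 3: CLOSE 1-2: Q_total=16.00, C_total=3.00, V=5.33; Q1=5.33, Q2=10.67; dissipated=0.000
Op 4: CLOSE 2-3: Q_total=20.67, C_total=3.00, V=6.89; Q2=13.78, Q3=6.89; dissipated=7.259
Final charges: Q1=5.33, Q2=13.78, Q3=6.89

Answer: 6.89 μC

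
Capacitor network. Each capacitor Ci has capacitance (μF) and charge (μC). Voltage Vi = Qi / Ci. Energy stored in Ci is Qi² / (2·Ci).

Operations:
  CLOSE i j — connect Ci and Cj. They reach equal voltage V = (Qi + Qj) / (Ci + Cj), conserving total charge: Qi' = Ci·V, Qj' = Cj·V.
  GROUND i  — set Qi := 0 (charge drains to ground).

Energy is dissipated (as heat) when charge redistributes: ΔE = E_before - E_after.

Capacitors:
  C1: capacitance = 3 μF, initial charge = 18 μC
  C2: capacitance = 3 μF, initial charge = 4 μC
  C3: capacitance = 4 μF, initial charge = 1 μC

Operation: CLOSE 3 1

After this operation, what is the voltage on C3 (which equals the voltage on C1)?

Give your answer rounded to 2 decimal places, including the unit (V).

Answer: 2.71 V

Derivation:
Initial: C1(3μF, Q=18μC, V=6.00V), C2(3μF, Q=4μC, V=1.33V), C3(4μF, Q=1μC, V=0.25V)
Op 1: CLOSE 3-1: Q_total=19.00, C_total=7.00, V=2.71; Q3=10.86, Q1=8.14; dissipated=28.339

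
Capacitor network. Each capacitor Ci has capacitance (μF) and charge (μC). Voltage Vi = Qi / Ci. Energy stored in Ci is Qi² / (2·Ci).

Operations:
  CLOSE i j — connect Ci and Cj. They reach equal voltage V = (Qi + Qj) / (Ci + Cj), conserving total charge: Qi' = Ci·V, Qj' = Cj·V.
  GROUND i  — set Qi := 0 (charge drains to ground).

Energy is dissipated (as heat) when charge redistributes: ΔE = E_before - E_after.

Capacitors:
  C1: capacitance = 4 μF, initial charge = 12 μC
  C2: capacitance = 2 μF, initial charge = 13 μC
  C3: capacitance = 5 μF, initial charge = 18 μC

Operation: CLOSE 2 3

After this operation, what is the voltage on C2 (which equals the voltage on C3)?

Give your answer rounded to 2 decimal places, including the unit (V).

Initial: C1(4μF, Q=12μC, V=3.00V), C2(2μF, Q=13μC, V=6.50V), C3(5μF, Q=18μC, V=3.60V)
Op 1: CLOSE 2-3: Q_total=31.00, C_total=7.00, V=4.43; Q2=8.86, Q3=22.14; dissipated=6.007

Answer: 4.43 V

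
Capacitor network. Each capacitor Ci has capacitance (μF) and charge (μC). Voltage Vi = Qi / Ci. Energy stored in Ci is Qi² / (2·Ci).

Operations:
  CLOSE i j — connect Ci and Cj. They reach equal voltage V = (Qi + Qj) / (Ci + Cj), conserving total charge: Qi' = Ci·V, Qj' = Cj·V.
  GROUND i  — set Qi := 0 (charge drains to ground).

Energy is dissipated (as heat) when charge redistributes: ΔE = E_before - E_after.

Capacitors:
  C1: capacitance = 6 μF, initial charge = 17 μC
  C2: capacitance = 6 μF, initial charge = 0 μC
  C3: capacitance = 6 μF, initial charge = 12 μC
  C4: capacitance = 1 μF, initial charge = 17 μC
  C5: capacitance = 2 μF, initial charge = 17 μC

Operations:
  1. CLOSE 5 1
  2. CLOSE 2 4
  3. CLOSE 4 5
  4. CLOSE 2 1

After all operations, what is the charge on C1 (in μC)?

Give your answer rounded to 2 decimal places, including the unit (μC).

Answer: 20.04 μC

Derivation:
Initial: C1(6μF, Q=17μC, V=2.83V), C2(6μF, Q=0μC, V=0.00V), C3(6μF, Q=12μC, V=2.00V), C4(1μF, Q=17μC, V=17.00V), C5(2μF, Q=17μC, V=8.50V)
Op 1: CLOSE 5-1: Q_total=34.00, C_total=8.00, V=4.25; Q5=8.50, Q1=25.50; dissipated=24.083
Op 2: CLOSE 2-4: Q_total=17.00, C_total=7.00, V=2.43; Q2=14.57, Q4=2.43; dissipated=123.857
Op 3: CLOSE 4-5: Q_total=10.93, C_total=3.00, V=3.64; Q4=3.64, Q5=7.29; dissipated=1.106
Op 4: CLOSE 2-1: Q_total=40.07, C_total=12.00, V=3.34; Q2=20.04, Q1=20.04; dissipated=4.976
Final charges: Q1=20.04, Q2=20.04, Q3=12.00, Q4=3.64, Q5=7.29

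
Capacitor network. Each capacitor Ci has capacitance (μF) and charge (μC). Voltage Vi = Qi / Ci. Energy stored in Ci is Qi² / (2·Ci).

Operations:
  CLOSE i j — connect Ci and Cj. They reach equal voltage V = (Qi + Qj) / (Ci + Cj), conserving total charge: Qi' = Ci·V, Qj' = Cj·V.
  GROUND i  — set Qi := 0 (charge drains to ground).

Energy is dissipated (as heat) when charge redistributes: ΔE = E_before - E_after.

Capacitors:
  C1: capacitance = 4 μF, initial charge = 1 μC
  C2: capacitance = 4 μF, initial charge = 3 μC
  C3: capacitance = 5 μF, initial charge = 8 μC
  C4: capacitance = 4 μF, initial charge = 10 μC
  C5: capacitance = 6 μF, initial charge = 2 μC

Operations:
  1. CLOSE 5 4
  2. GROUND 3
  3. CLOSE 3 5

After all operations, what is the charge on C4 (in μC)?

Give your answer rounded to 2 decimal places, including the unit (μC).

Answer: 4.80 μC

Derivation:
Initial: C1(4μF, Q=1μC, V=0.25V), C2(4μF, Q=3μC, V=0.75V), C3(5μF, Q=8μC, V=1.60V), C4(4μF, Q=10μC, V=2.50V), C5(6μF, Q=2μC, V=0.33V)
Op 1: CLOSE 5-4: Q_total=12.00, C_total=10.00, V=1.20; Q5=7.20, Q4=4.80; dissipated=5.633
Op 2: GROUND 3: Q3=0; energy lost=6.400
Op 3: CLOSE 3-5: Q_total=7.20, C_total=11.00, V=0.65; Q3=3.27, Q5=3.93; dissipated=1.964
Final charges: Q1=1.00, Q2=3.00, Q3=3.27, Q4=4.80, Q5=3.93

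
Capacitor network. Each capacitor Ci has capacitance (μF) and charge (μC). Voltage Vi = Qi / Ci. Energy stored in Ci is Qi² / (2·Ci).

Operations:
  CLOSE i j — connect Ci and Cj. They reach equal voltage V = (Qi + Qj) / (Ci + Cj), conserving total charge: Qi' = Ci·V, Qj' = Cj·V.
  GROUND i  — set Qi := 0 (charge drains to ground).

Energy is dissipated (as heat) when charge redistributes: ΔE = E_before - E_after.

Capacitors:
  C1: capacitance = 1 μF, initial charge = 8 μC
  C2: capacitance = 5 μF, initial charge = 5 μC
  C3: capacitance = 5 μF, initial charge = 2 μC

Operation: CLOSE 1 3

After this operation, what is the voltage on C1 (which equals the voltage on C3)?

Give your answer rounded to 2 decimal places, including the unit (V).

Answer: 1.67 V

Derivation:
Initial: C1(1μF, Q=8μC, V=8.00V), C2(5μF, Q=5μC, V=1.00V), C3(5μF, Q=2μC, V=0.40V)
Op 1: CLOSE 1-3: Q_total=10.00, C_total=6.00, V=1.67; Q1=1.67, Q3=8.33; dissipated=24.067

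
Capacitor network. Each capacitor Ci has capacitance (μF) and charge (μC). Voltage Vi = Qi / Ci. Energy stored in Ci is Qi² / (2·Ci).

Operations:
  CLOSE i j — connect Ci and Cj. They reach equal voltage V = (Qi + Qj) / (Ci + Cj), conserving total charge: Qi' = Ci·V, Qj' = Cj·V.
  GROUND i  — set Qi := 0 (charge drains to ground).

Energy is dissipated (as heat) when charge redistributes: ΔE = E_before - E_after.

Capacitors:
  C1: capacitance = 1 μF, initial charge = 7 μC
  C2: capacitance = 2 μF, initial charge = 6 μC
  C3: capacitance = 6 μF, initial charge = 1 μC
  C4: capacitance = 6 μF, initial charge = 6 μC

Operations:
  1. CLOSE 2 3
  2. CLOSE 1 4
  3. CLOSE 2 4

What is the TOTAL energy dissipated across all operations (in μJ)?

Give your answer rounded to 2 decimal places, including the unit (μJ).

Answer: 22.17 μJ

Derivation:
Initial: C1(1μF, Q=7μC, V=7.00V), C2(2μF, Q=6μC, V=3.00V), C3(6μF, Q=1μC, V=0.17V), C4(6μF, Q=6μC, V=1.00V)
Op 1: CLOSE 2-3: Q_total=7.00, C_total=8.00, V=0.88; Q2=1.75, Q3=5.25; dissipated=6.021
Op 2: CLOSE 1-4: Q_total=13.00, C_total=7.00, V=1.86; Q1=1.86, Q4=11.14; dissipated=15.429
Op 3: CLOSE 2-4: Q_total=12.89, C_total=8.00, V=1.61; Q2=3.22, Q4=9.67; dissipated=0.723
Total dissipated: 22.173 μJ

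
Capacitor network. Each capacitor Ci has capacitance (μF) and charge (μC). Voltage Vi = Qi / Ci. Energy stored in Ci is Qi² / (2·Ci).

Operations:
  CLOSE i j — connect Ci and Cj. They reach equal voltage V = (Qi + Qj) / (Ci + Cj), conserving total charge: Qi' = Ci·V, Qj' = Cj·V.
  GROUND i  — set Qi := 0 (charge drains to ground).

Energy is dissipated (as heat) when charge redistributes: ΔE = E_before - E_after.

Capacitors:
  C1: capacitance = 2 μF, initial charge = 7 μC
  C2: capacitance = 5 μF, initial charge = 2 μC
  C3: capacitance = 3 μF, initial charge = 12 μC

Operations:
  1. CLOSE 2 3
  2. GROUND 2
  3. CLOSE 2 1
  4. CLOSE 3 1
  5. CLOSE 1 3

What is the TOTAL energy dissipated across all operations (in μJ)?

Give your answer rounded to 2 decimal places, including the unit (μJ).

Initial: C1(2μF, Q=7μC, V=3.50V), C2(5μF, Q=2μC, V=0.40V), C3(3μF, Q=12μC, V=4.00V)
Op 1: CLOSE 2-3: Q_total=14.00, C_total=8.00, V=1.75; Q2=8.75, Q3=5.25; dissipated=12.150
Op 2: GROUND 2: Q2=0; energy lost=7.656
Op 3: CLOSE 2-1: Q_total=7.00, C_total=7.00, V=1.00; Q2=5.00, Q1=2.00; dissipated=8.750
Op 4: CLOSE 3-1: Q_total=7.25, C_total=5.00, V=1.45; Q3=4.35, Q1=2.90; dissipated=0.338
Op 5: CLOSE 1-3: Q_total=7.25, C_total=5.00, V=1.45; Q1=2.90, Q3=4.35; dissipated=0.000
Total dissipated: 28.894 μJ

Answer: 28.89 μJ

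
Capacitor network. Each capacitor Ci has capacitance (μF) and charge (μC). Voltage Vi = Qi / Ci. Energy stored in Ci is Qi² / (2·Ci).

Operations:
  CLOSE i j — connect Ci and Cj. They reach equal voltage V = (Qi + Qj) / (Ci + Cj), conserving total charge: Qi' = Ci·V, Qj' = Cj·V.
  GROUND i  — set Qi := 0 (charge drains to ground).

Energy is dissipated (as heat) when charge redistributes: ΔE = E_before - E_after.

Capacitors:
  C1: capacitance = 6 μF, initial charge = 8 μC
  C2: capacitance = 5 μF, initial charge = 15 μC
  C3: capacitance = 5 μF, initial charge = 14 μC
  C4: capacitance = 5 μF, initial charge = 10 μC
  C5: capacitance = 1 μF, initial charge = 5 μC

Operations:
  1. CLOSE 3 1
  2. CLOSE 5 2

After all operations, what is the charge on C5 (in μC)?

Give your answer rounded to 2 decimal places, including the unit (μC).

Initial: C1(6μF, Q=8μC, V=1.33V), C2(5μF, Q=15μC, V=3.00V), C3(5μF, Q=14μC, V=2.80V), C4(5μF, Q=10μC, V=2.00V), C5(1μF, Q=5μC, V=5.00V)
Op 1: CLOSE 3-1: Q_total=22.00, C_total=11.00, V=2.00; Q3=10.00, Q1=12.00; dissipated=2.933
Op 2: CLOSE 5-2: Q_total=20.00, C_total=6.00, V=3.33; Q5=3.33, Q2=16.67; dissipated=1.667
Final charges: Q1=12.00, Q2=16.67, Q3=10.00, Q4=10.00, Q5=3.33

Answer: 3.33 μC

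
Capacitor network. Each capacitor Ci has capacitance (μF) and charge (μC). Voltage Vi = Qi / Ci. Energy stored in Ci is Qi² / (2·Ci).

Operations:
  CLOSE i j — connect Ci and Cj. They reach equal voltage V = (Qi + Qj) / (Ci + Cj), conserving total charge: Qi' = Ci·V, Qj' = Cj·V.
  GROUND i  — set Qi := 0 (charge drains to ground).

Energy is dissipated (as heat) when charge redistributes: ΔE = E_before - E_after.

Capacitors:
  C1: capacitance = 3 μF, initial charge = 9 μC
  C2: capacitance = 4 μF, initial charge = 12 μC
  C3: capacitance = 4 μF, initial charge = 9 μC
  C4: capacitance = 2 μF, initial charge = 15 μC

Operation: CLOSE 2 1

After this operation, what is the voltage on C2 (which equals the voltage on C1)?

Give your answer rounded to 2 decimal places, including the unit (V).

Answer: 3.00 V

Derivation:
Initial: C1(3μF, Q=9μC, V=3.00V), C2(4μF, Q=12μC, V=3.00V), C3(4μF, Q=9μC, V=2.25V), C4(2μF, Q=15μC, V=7.50V)
Op 1: CLOSE 2-1: Q_total=21.00, C_total=7.00, V=3.00; Q2=12.00, Q1=9.00; dissipated=0.000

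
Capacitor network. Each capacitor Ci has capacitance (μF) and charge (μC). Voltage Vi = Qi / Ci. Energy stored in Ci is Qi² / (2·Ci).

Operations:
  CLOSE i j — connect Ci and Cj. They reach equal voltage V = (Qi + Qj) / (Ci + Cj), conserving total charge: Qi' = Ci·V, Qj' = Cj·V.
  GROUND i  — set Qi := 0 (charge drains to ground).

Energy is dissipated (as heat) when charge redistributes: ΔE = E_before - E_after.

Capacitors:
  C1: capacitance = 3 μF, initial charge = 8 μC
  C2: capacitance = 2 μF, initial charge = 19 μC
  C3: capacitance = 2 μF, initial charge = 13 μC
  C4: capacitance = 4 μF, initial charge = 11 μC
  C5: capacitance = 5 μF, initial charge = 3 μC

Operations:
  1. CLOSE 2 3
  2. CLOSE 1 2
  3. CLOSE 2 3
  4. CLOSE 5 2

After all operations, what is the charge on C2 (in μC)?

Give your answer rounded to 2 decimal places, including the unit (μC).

Answer: 4.51 μC

Derivation:
Initial: C1(3μF, Q=8μC, V=2.67V), C2(2μF, Q=19μC, V=9.50V), C3(2μF, Q=13μC, V=6.50V), C4(4μF, Q=11μC, V=2.75V), C5(5μF, Q=3μC, V=0.60V)
Op 1: CLOSE 2-3: Q_total=32.00, C_total=4.00, V=8.00; Q2=16.00, Q3=16.00; dissipated=4.500
Op 2: CLOSE 1-2: Q_total=24.00, C_total=5.00, V=4.80; Q1=14.40, Q2=9.60; dissipated=17.067
Op 3: CLOSE 2-3: Q_total=25.60, C_total=4.00, V=6.40; Q2=12.80, Q3=12.80; dissipated=5.120
Op 4: CLOSE 5-2: Q_total=15.80, C_total=7.00, V=2.26; Q5=11.29, Q2=4.51; dissipated=24.029
Final charges: Q1=14.40, Q2=4.51, Q3=12.80, Q4=11.00, Q5=11.29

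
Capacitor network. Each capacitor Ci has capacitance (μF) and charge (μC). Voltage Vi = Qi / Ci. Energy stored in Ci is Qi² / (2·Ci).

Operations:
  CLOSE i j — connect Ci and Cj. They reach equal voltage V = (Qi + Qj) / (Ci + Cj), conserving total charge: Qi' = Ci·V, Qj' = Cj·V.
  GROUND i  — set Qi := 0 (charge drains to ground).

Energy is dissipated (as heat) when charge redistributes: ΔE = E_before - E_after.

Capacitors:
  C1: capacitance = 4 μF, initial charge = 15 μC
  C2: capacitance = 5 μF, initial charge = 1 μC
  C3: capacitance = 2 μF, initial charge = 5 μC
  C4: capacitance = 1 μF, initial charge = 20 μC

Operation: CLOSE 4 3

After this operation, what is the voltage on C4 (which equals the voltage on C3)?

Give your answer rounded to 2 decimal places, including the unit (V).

Initial: C1(4μF, Q=15μC, V=3.75V), C2(5μF, Q=1μC, V=0.20V), C3(2μF, Q=5μC, V=2.50V), C4(1μF, Q=20μC, V=20.00V)
Op 1: CLOSE 4-3: Q_total=25.00, C_total=3.00, V=8.33; Q4=8.33, Q3=16.67; dissipated=102.083

Answer: 8.33 V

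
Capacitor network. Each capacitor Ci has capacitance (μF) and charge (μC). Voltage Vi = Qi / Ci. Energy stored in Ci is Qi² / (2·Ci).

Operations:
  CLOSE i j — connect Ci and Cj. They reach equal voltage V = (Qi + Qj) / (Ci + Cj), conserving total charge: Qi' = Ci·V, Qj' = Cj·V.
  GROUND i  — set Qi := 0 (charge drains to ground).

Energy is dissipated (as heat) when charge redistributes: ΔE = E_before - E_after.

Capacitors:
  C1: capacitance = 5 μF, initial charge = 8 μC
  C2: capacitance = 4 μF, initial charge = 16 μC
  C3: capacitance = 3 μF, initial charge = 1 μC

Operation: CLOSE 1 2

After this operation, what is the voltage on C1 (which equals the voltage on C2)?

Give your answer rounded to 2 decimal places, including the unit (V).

Initial: C1(5μF, Q=8μC, V=1.60V), C2(4μF, Q=16μC, V=4.00V), C3(3μF, Q=1μC, V=0.33V)
Op 1: CLOSE 1-2: Q_total=24.00, C_total=9.00, V=2.67; Q1=13.33, Q2=10.67; dissipated=6.400

Answer: 2.67 V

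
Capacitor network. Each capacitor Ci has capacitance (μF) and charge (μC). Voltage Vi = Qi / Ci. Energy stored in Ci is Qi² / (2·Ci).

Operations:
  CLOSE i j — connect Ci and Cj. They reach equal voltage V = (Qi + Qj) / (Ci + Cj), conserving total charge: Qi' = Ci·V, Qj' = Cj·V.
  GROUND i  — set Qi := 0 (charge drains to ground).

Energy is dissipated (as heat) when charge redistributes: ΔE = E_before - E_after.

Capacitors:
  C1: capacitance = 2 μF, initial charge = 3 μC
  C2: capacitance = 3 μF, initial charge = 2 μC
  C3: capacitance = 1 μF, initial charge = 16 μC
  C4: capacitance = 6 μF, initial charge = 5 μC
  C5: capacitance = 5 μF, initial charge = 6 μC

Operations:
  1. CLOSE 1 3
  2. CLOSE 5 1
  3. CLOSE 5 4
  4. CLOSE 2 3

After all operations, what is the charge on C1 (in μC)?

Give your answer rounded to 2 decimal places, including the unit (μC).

Answer: 5.33 μC

Derivation:
Initial: C1(2μF, Q=3μC, V=1.50V), C2(3μF, Q=2μC, V=0.67V), C3(1μF, Q=16μC, V=16.00V), C4(6μF, Q=5μC, V=0.83V), C5(5μF, Q=6μC, V=1.20V)
Op 1: CLOSE 1-3: Q_total=19.00, C_total=3.00, V=6.33; Q1=12.67, Q3=6.33; dissipated=70.083
Op 2: CLOSE 5-1: Q_total=18.67, C_total=7.00, V=2.67; Q5=13.33, Q1=5.33; dissipated=18.822
Op 3: CLOSE 5-4: Q_total=18.33, C_total=11.00, V=1.67; Q5=8.33, Q4=10.00; dissipated=4.583
Op 4: CLOSE 2-3: Q_total=8.33, C_total=4.00, V=2.08; Q2=6.25, Q3=2.08; dissipated=12.042
Final charges: Q1=5.33, Q2=6.25, Q3=2.08, Q4=10.00, Q5=8.33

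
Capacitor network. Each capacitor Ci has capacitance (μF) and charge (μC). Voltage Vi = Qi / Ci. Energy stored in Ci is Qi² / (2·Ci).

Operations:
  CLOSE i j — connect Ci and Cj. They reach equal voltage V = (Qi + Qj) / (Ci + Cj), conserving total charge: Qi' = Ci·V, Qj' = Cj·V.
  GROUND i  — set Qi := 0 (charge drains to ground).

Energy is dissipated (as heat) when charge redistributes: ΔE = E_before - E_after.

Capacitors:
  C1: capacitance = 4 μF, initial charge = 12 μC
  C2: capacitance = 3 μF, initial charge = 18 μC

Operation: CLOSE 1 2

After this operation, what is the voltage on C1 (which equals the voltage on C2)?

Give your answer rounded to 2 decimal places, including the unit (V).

Answer: 4.29 V

Derivation:
Initial: C1(4μF, Q=12μC, V=3.00V), C2(3μF, Q=18μC, V=6.00V)
Op 1: CLOSE 1-2: Q_total=30.00, C_total=7.00, V=4.29; Q1=17.14, Q2=12.86; dissipated=7.714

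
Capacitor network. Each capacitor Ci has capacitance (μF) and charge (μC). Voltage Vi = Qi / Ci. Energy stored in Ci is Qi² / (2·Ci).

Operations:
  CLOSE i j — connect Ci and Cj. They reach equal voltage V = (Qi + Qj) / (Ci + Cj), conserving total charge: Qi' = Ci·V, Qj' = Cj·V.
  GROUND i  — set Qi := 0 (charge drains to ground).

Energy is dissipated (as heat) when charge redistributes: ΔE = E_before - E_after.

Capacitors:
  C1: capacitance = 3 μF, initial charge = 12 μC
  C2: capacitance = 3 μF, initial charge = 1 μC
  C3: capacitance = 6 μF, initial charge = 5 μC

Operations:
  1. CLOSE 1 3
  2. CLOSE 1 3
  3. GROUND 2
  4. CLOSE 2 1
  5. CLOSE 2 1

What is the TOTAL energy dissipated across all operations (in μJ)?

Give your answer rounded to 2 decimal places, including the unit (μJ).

Initial: C1(3μF, Q=12μC, V=4.00V), C2(3μF, Q=1μC, V=0.33V), C3(6μF, Q=5μC, V=0.83V)
Op 1: CLOSE 1-3: Q_total=17.00, C_total=9.00, V=1.89; Q1=5.67, Q3=11.33; dissipated=10.028
Op 2: CLOSE 1-3: Q_total=17.00, C_total=9.00, V=1.89; Q1=5.67, Q3=11.33; dissipated=0.000
Op 3: GROUND 2: Q2=0; energy lost=0.167
Op 4: CLOSE 2-1: Q_total=5.67, C_total=6.00, V=0.94; Q2=2.83, Q1=2.83; dissipated=2.676
Op 5: CLOSE 2-1: Q_total=5.67, C_total=6.00, V=0.94; Q2=2.83, Q1=2.83; dissipated=0.000
Total dissipated: 12.870 μJ

Answer: 12.87 μJ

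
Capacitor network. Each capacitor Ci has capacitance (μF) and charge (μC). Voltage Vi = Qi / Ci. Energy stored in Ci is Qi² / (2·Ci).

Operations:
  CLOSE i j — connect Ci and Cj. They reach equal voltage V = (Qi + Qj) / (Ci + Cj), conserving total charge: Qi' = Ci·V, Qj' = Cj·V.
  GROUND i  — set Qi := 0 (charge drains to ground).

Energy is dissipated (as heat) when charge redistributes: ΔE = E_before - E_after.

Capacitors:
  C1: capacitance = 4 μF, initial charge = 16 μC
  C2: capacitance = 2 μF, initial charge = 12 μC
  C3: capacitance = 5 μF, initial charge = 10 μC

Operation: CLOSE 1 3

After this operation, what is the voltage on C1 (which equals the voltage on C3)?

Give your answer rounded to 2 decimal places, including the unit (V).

Answer: 2.89 V

Derivation:
Initial: C1(4μF, Q=16μC, V=4.00V), C2(2μF, Q=12μC, V=6.00V), C3(5μF, Q=10μC, V=2.00V)
Op 1: CLOSE 1-3: Q_total=26.00, C_total=9.00, V=2.89; Q1=11.56, Q3=14.44; dissipated=4.444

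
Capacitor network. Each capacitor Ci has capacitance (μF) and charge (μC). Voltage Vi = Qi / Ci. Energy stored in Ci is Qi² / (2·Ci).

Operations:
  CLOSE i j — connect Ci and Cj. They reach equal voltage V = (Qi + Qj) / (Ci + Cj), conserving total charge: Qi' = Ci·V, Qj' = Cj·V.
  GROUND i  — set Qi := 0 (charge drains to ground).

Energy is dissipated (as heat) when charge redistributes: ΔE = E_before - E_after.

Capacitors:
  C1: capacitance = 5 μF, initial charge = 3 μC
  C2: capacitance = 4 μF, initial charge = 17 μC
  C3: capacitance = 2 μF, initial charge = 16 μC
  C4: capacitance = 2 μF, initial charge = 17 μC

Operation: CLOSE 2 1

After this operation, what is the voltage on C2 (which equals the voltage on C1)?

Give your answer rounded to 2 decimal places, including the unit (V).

Answer: 2.22 V

Derivation:
Initial: C1(5μF, Q=3μC, V=0.60V), C2(4μF, Q=17μC, V=4.25V), C3(2μF, Q=16μC, V=8.00V), C4(2μF, Q=17μC, V=8.50V)
Op 1: CLOSE 2-1: Q_total=20.00, C_total=9.00, V=2.22; Q2=8.89, Q1=11.11; dissipated=14.803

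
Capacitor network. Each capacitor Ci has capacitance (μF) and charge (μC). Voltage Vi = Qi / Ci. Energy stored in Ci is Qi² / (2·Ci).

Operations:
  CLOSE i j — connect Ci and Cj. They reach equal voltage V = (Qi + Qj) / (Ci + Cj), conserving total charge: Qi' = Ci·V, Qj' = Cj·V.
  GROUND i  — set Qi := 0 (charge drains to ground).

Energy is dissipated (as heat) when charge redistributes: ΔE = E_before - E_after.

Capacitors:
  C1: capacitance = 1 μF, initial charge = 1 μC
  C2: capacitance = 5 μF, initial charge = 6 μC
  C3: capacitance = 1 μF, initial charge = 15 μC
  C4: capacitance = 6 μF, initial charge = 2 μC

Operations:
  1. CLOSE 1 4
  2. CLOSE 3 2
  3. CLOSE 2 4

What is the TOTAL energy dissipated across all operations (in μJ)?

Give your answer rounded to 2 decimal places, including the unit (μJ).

Initial: C1(1μF, Q=1μC, V=1.00V), C2(5μF, Q=6μC, V=1.20V), C3(1μF, Q=15μC, V=15.00V), C4(6μF, Q=2μC, V=0.33V)
Op 1: CLOSE 1-4: Q_total=3.00, C_total=7.00, V=0.43; Q1=0.43, Q4=2.57; dissipated=0.190
Op 2: CLOSE 3-2: Q_total=21.00, C_total=6.00, V=3.50; Q3=3.50, Q2=17.50; dissipated=79.350
Op 3: CLOSE 2-4: Q_total=20.07, C_total=11.00, V=1.82; Q2=9.12, Q4=10.95; dissipated=12.864
Total dissipated: 92.405 μJ

Answer: 92.40 μJ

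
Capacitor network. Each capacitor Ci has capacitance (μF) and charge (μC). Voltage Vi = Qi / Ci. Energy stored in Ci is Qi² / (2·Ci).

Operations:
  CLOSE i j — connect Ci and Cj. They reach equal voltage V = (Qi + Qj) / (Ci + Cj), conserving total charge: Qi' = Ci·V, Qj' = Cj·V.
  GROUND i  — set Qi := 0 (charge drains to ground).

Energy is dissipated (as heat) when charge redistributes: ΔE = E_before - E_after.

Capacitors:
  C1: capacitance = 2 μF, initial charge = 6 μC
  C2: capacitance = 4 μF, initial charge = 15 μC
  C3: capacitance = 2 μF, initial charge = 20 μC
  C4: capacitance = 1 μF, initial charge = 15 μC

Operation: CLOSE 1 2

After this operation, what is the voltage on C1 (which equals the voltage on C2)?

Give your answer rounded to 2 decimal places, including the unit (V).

Answer: 3.50 V

Derivation:
Initial: C1(2μF, Q=6μC, V=3.00V), C2(4μF, Q=15μC, V=3.75V), C3(2μF, Q=20μC, V=10.00V), C4(1μF, Q=15μC, V=15.00V)
Op 1: CLOSE 1-2: Q_total=21.00, C_total=6.00, V=3.50; Q1=7.00, Q2=14.00; dissipated=0.375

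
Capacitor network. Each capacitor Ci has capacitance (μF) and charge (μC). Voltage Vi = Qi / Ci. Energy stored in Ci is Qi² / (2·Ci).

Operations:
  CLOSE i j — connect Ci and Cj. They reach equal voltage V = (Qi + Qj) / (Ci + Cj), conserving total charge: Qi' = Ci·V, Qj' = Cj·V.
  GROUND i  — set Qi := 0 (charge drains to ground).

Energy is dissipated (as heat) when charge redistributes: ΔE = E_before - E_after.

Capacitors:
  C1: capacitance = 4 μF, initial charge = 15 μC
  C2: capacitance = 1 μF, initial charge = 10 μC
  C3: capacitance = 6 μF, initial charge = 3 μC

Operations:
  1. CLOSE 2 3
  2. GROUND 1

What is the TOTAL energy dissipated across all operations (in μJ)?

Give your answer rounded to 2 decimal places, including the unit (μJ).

Answer: 66.80 μJ

Derivation:
Initial: C1(4μF, Q=15μC, V=3.75V), C2(1μF, Q=10μC, V=10.00V), C3(6μF, Q=3μC, V=0.50V)
Op 1: CLOSE 2-3: Q_total=13.00, C_total=7.00, V=1.86; Q2=1.86, Q3=11.14; dissipated=38.679
Op 2: GROUND 1: Q1=0; energy lost=28.125
Total dissipated: 66.804 μJ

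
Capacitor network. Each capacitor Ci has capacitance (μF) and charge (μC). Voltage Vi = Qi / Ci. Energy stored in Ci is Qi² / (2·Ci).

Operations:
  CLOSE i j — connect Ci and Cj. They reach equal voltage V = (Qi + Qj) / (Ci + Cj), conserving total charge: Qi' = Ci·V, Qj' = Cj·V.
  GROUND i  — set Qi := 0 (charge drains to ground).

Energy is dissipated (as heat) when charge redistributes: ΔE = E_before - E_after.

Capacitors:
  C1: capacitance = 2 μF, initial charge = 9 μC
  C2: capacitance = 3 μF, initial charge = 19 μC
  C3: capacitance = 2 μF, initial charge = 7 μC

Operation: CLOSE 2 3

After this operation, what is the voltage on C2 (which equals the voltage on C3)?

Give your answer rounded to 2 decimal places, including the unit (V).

Initial: C1(2μF, Q=9μC, V=4.50V), C2(3μF, Q=19μC, V=6.33V), C3(2μF, Q=7μC, V=3.50V)
Op 1: CLOSE 2-3: Q_total=26.00, C_total=5.00, V=5.20; Q2=15.60, Q3=10.40; dissipated=4.817

Answer: 5.20 V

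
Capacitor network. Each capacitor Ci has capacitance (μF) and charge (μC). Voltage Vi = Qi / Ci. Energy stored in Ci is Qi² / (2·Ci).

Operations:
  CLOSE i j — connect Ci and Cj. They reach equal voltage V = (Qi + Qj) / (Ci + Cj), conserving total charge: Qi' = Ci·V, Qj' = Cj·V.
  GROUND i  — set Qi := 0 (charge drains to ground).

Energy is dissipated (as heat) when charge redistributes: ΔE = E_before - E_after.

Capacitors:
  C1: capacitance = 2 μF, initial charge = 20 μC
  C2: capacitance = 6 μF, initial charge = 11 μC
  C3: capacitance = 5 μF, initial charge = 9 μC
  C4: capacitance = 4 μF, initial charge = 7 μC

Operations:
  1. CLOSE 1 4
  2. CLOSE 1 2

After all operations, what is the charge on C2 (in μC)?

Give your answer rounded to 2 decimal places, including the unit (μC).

Answer: 15.00 μC

Derivation:
Initial: C1(2μF, Q=20μC, V=10.00V), C2(6μF, Q=11μC, V=1.83V), C3(5μF, Q=9μC, V=1.80V), C4(4μF, Q=7μC, V=1.75V)
Op 1: CLOSE 1-4: Q_total=27.00, C_total=6.00, V=4.50; Q1=9.00, Q4=18.00; dissipated=45.375
Op 2: CLOSE 1-2: Q_total=20.00, C_total=8.00, V=2.50; Q1=5.00, Q2=15.00; dissipated=5.333
Final charges: Q1=5.00, Q2=15.00, Q3=9.00, Q4=18.00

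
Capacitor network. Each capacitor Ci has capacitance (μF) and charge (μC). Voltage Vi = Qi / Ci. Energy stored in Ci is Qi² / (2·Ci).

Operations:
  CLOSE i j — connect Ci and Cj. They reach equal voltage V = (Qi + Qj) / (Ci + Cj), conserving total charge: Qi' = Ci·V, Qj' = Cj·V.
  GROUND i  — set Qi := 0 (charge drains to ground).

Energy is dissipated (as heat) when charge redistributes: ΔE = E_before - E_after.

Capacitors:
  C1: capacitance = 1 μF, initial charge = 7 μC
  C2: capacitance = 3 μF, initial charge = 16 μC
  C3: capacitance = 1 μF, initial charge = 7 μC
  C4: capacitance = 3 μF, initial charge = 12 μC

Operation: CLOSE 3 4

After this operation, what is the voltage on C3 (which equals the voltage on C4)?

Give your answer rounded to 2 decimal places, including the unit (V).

Initial: C1(1μF, Q=7μC, V=7.00V), C2(3μF, Q=16μC, V=5.33V), C3(1μF, Q=7μC, V=7.00V), C4(3μF, Q=12μC, V=4.00V)
Op 1: CLOSE 3-4: Q_total=19.00, C_total=4.00, V=4.75; Q3=4.75, Q4=14.25; dissipated=3.375

Answer: 4.75 V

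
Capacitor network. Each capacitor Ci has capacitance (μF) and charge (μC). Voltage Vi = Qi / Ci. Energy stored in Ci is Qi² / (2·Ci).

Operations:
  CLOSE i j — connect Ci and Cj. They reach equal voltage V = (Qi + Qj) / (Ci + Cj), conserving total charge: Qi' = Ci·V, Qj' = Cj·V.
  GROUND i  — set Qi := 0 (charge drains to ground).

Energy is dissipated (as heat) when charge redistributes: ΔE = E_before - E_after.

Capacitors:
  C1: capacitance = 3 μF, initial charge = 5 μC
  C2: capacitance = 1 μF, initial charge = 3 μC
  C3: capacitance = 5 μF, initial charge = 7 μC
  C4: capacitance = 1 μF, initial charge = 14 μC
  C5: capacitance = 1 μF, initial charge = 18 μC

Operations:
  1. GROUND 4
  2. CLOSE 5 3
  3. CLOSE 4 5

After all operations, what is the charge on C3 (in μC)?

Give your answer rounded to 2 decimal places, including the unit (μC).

Answer: 20.83 μC

Derivation:
Initial: C1(3μF, Q=5μC, V=1.67V), C2(1μF, Q=3μC, V=3.00V), C3(5μF, Q=7μC, V=1.40V), C4(1μF, Q=14μC, V=14.00V), C5(1μF, Q=18μC, V=18.00V)
Op 1: GROUND 4: Q4=0; energy lost=98.000
Op 2: CLOSE 5-3: Q_total=25.00, C_total=6.00, V=4.17; Q5=4.17, Q3=20.83; dissipated=114.817
Op 3: CLOSE 4-5: Q_total=4.17, C_total=2.00, V=2.08; Q4=2.08, Q5=2.08; dissipated=4.340
Final charges: Q1=5.00, Q2=3.00, Q3=20.83, Q4=2.08, Q5=2.08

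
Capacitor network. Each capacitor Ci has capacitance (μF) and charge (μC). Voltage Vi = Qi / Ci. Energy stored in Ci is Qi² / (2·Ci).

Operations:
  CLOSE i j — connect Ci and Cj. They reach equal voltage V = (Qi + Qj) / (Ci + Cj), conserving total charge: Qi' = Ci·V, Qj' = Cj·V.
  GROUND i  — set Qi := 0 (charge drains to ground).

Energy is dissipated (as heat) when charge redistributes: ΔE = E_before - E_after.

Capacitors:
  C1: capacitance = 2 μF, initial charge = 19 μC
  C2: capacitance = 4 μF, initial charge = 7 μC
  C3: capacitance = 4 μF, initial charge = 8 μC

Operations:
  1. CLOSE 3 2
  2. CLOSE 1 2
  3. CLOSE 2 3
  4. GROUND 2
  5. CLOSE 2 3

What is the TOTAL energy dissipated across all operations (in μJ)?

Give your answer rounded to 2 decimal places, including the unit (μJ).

Answer: 74.97 μJ

Derivation:
Initial: C1(2μF, Q=19μC, V=9.50V), C2(4μF, Q=7μC, V=1.75V), C3(4μF, Q=8μC, V=2.00V)
Op 1: CLOSE 3-2: Q_total=15.00, C_total=8.00, V=1.88; Q3=7.50, Q2=7.50; dissipated=0.062
Op 2: CLOSE 1-2: Q_total=26.50, C_total=6.00, V=4.42; Q1=8.83, Q2=17.67; dissipated=38.760
Op 3: CLOSE 2-3: Q_total=25.17, C_total=8.00, V=3.15; Q2=12.58, Q3=12.58; dissipated=6.460
Op 4: GROUND 2: Q2=0; energy lost=19.793
Op 5: CLOSE 2-3: Q_total=12.58, C_total=8.00, V=1.57; Q2=6.29, Q3=6.29; dissipated=9.896
Total dissipated: 74.972 μJ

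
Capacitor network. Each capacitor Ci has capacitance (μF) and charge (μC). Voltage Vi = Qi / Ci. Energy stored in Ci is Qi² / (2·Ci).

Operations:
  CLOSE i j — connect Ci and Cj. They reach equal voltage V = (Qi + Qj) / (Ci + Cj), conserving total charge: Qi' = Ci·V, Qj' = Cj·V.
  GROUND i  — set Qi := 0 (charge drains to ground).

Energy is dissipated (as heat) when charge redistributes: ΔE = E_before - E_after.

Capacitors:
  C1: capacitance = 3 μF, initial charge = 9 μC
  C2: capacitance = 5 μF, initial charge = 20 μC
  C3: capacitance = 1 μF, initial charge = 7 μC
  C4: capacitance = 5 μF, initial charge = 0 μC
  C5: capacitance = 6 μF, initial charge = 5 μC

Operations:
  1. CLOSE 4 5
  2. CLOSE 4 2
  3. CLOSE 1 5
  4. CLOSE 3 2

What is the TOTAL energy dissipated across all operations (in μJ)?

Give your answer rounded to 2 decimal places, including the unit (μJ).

Initial: C1(3μF, Q=9μC, V=3.00V), C2(5μF, Q=20μC, V=4.00V), C3(1μF, Q=7μC, V=7.00V), C4(5μF, Q=0μC, V=0.00V), C5(6μF, Q=5μC, V=0.83V)
Op 1: CLOSE 4-5: Q_total=5.00, C_total=11.00, V=0.45; Q4=2.27, Q5=2.73; dissipated=0.947
Op 2: CLOSE 4-2: Q_total=22.27, C_total=10.00, V=2.23; Q4=11.14, Q2=11.14; dissipated=15.713
Op 3: CLOSE 1-5: Q_total=11.73, C_total=9.00, V=1.30; Q1=3.91, Q5=7.82; dissipated=6.479
Op 4: CLOSE 3-2: Q_total=18.14, C_total=6.00, V=3.02; Q3=3.02, Q2=15.11; dissipated=9.491
Total dissipated: 32.630 μJ

Answer: 32.63 μJ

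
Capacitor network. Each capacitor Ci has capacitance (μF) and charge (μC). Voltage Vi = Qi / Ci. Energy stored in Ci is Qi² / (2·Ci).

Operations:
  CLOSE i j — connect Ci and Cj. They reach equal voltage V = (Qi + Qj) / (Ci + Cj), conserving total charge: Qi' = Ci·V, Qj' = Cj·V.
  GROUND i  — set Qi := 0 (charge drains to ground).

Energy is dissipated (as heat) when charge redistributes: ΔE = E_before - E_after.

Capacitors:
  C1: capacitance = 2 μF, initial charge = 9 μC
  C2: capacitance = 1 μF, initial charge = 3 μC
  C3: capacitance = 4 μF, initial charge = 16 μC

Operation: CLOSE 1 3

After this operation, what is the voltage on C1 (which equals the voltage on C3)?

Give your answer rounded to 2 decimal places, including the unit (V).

Initial: C1(2μF, Q=9μC, V=4.50V), C2(1μF, Q=3μC, V=3.00V), C3(4μF, Q=16μC, V=4.00V)
Op 1: CLOSE 1-3: Q_total=25.00, C_total=6.00, V=4.17; Q1=8.33, Q3=16.67; dissipated=0.167

Answer: 4.17 V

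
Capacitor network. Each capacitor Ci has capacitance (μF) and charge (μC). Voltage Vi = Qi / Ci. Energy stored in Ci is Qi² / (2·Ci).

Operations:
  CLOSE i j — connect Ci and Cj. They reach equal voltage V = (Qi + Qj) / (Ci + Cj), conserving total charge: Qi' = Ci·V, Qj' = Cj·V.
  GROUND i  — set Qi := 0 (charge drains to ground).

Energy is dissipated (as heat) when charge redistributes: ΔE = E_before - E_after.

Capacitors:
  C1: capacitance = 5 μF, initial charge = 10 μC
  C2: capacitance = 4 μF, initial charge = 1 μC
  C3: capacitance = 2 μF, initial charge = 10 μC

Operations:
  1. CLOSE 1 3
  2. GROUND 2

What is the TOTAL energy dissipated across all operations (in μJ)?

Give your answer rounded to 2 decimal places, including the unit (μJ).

Answer: 6.55 μJ

Derivation:
Initial: C1(5μF, Q=10μC, V=2.00V), C2(4μF, Q=1μC, V=0.25V), C3(2μF, Q=10μC, V=5.00V)
Op 1: CLOSE 1-3: Q_total=20.00, C_total=7.00, V=2.86; Q1=14.29, Q3=5.71; dissipated=6.429
Op 2: GROUND 2: Q2=0; energy lost=0.125
Total dissipated: 6.554 μJ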